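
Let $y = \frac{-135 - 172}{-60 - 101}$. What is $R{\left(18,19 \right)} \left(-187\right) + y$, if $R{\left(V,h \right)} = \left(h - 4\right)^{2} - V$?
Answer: $- \frac{6231842}{161} \approx -38707.0$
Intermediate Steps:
$R{\left(V,h \right)} = \left(-4 + h\right)^{2} - V$
$y = \frac{307}{161}$ ($y = - \frac{307}{-161} = \left(-307\right) \left(- \frac{1}{161}\right) = \frac{307}{161} \approx 1.9068$)
$R{\left(18,19 \right)} \left(-187\right) + y = \left(\left(-4 + 19\right)^{2} - 18\right) \left(-187\right) + \frac{307}{161} = \left(15^{2} - 18\right) \left(-187\right) + \frac{307}{161} = \left(225 - 18\right) \left(-187\right) + \frac{307}{161} = 207 \left(-187\right) + \frac{307}{161} = -38709 + \frac{307}{161} = - \frac{6231842}{161}$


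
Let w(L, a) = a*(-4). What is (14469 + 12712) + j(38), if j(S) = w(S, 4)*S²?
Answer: 4077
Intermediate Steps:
w(L, a) = -4*a
j(S) = -16*S² (j(S) = (-4*4)*S² = -16*S²)
(14469 + 12712) + j(38) = (14469 + 12712) - 16*38² = 27181 - 16*1444 = 27181 - 23104 = 4077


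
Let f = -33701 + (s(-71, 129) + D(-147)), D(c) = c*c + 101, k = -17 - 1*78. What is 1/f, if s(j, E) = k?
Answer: -1/12086 ≈ -8.2740e-5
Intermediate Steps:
k = -95 (k = -17 - 78 = -95)
s(j, E) = -95
D(c) = 101 + c**2 (D(c) = c**2 + 101 = 101 + c**2)
f = -12086 (f = -33701 + (-95 + (101 + (-147)**2)) = -33701 + (-95 + (101 + 21609)) = -33701 + (-95 + 21710) = -33701 + 21615 = -12086)
1/f = 1/(-12086) = -1/12086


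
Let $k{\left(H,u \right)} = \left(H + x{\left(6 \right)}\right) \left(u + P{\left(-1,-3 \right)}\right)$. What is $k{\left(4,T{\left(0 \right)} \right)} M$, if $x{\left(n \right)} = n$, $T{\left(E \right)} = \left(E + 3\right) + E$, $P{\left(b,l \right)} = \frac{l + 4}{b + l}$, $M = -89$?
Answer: $- \frac{4895}{2} \approx -2447.5$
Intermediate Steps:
$P{\left(b,l \right)} = \frac{4 + l}{b + l}$
$T{\left(E \right)} = 3 + 2 E$ ($T{\left(E \right)} = \left(3 + E\right) + E = 3 + 2 E$)
$k{\left(H,u \right)} = \left(6 + H\right) \left(- \frac{1}{4} + u\right)$ ($k{\left(H,u \right)} = \left(H + 6\right) \left(u + \frac{4 - 3}{-1 - 3}\right) = \left(6 + H\right) \left(u + \frac{1}{-4} \cdot 1\right) = \left(6 + H\right) \left(u - \frac{1}{4}\right) = \left(6 + H\right) \left(- \frac{1}{4} + u\right)$)
$k{\left(4,T{\left(0 \right)} \right)} M = \left(- \frac{3}{2} + 6 \left(3 + 2 \cdot 0\right) - 1 + 4 \left(3 + 2 \cdot 0\right)\right) \left(-89\right) = \left(- \frac{3}{2} + 6 \left(3 + 0\right) - 1 + 4 \left(3 + 0\right)\right) \left(-89\right) = \left(- \frac{3}{2} + 6 \cdot 3 - 1 + 4 \cdot 3\right) \left(-89\right) = \left(- \frac{3}{2} + 18 - 1 + 12\right) \left(-89\right) = \frac{55}{2} \left(-89\right) = - \frac{4895}{2}$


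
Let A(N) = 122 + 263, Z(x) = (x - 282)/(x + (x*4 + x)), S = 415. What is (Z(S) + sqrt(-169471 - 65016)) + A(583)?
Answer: 958783/2490 + I*sqrt(234487) ≈ 385.05 + 484.24*I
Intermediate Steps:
Z(x) = (-282 + x)/(6*x) (Z(x) = (-282 + x)/(x + (4*x + x)) = (-282 + x)/(x + 5*x) = (-282 + x)/((6*x)) = (-282 + x)*(1/(6*x)) = (-282 + x)/(6*x))
A(N) = 385
(Z(S) + sqrt(-169471 - 65016)) + A(583) = ((1/6)*(-282 + 415)/415 + sqrt(-169471 - 65016)) + 385 = ((1/6)*(1/415)*133 + sqrt(-234487)) + 385 = (133/2490 + I*sqrt(234487)) + 385 = 958783/2490 + I*sqrt(234487)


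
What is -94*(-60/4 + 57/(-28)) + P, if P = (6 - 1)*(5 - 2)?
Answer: 22629/14 ≈ 1616.4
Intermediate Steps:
P = 15 (P = 5*3 = 15)
-94*(-60/4 + 57/(-28)) + P = -94*(-60/4 + 57/(-28)) + 15 = -94*(-60*¼ + 57*(-1/28)) + 15 = -94*(-15 - 57/28) + 15 = -94*(-477/28) + 15 = 22419/14 + 15 = 22629/14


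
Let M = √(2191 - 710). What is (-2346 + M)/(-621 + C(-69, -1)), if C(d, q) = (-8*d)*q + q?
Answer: 1173/587 - √1481/1174 ≈ 1.9655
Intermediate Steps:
M = √1481 ≈ 38.484
C(d, q) = q - 8*d*q (C(d, q) = -8*d*q + q = q - 8*d*q)
(-2346 + M)/(-621 + C(-69, -1)) = (-2346 + √1481)/(-621 - (1 - 8*(-69))) = (-2346 + √1481)/(-621 - (1 + 552)) = (-2346 + √1481)/(-621 - 1*553) = (-2346 + √1481)/(-621 - 553) = (-2346 + √1481)/(-1174) = (-2346 + √1481)*(-1/1174) = 1173/587 - √1481/1174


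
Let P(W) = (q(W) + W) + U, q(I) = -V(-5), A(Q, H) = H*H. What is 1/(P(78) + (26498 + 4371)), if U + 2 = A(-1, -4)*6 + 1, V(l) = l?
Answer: 1/31047 ≈ 3.2209e-5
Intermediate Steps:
A(Q, H) = H²
U = 95 (U = -2 + ((-4)²*6 + 1) = -2 + (16*6 + 1) = -2 + (96 + 1) = -2 + 97 = 95)
q(I) = 5 (q(I) = -1*(-5) = 5)
P(W) = 100 + W (P(W) = (5 + W) + 95 = 100 + W)
1/(P(78) + (26498 + 4371)) = 1/((100 + 78) + (26498 + 4371)) = 1/(178 + 30869) = 1/31047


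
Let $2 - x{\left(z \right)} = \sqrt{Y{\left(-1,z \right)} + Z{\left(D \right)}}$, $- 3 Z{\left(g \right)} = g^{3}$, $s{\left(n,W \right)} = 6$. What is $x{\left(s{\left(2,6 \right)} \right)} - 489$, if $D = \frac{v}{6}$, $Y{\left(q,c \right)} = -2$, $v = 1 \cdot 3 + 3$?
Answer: $-487 - \frac{i \sqrt{21}}{3} \approx -487.0 - 1.5275 i$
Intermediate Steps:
$v = 6$ ($v = 3 + 3 = 6$)
$D = 1$ ($D = \frac{6}{6} = 6 \cdot \frac{1}{6} = 1$)
$Z{\left(g \right)} = - \frac{g^{3}}{3}$
$x{\left(z \right)} = 2 - \frac{i \sqrt{21}}{3}$ ($x{\left(z \right)} = 2 - \sqrt{-2 - \frac{1^{3}}{3}} = 2 - \sqrt{-2 - \frac{1}{3}} = 2 - \sqrt{- \frac{7}{3}} = 2 - \frac{i \sqrt{21}}{3}$)
$x{\left(s{\left(2,6 \right)} \right)} - 489 = \left(2 - \frac{i \sqrt{21}}{3}\right) - 489 = -487 - \frac{i \sqrt{21}}{3}$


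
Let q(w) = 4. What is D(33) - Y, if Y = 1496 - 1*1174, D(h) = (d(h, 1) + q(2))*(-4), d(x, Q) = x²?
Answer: -4694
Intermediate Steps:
D(h) = -16 - 4*h² (D(h) = (h² + 4)*(-4) = (4 + h²)*(-4) = -16 - 4*h²)
Y = 322 (Y = 1496 - 1174 = 322)
D(33) - Y = (-16 - 4*33²) - 1*322 = (-16 - 4*1089) - 322 = (-16 - 4356) - 322 = -4372 - 322 = -4694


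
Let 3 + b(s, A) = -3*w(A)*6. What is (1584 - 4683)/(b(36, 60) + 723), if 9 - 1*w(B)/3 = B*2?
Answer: -1033/2238 ≈ -0.46157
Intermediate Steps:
w(B) = 27 - 6*B (w(B) = 27 - 3*B*2 = 27 - 6*B)
b(s, A) = -489 + 108*A (b(s, A) = -3 - 3*(27 - 6*A)*6 = -3 + (-81 + 18*A)*6 = -3 + (-486 + 108*A) = -489 + 108*A)
(1584 - 4683)/(b(36, 60) + 723) = (1584 - 4683)/((-489 + 108*60) + 723) = -3099/((-489 + 6480) + 723) = -3099/(5991 + 723) = -3099/6714 = -3099*1/6714 = -1033/2238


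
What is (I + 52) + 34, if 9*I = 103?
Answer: 877/9 ≈ 97.444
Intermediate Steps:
I = 103/9 (I = (⅑)*103 = 103/9 ≈ 11.444)
(I + 52) + 34 = (103/9 + 52) + 34 = 571/9 + 34 = 877/9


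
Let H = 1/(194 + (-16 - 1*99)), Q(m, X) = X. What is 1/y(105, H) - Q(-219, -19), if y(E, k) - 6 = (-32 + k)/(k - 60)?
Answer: 84714/4423 ≈ 19.153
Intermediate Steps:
H = 1/79 (H = 1/(194 + (-16 - 99)) = 1/(194 - 115) = 1/79 ≈ 0.012658)
y(E, k) = 6 + (-32 + k)/(-60 + k) (y(E, k) = 6 + (-32 + k)/(k - 60) = 6 + (-32 + k)/(-60 + k))
1/y(105, H) - Q(-219, -19) = 1/(7*(-56 + 1/79)/(-60 + 1/79)) - 1*(-19) = 1/(7*(-4423/79)/(-4739/79)) + 19 = 1/(7*(-79/4739)*(-4423/79)) + 19 = 1/(4423/677) + 19 = 677/4423 + 19 = 84714/4423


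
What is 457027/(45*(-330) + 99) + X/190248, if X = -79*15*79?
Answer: -29443129187/935449416 ≈ -31.475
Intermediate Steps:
X = -93615 (X = -1185*79 = -93615)
457027/(45*(-330) + 99) + X/190248 = 457027/(45*(-330) + 99) - 93615/190248 = 457027/(-14850 + 99) - 93615*1/190248 = 457027/(-14751) - 31205/63416 = 457027*(-1/14751) - 31205/63416 = -457027/14751 - 31205/63416 = -29443129187/935449416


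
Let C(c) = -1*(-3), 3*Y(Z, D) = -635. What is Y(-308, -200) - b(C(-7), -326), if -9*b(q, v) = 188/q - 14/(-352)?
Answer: -972731/4752 ≈ -204.70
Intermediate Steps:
Y(Z, D) = -635/3 (Y(Z, D) = (⅓)*(-635) = -635/3)
C(c) = 3
b(q, v) = -7/1584 - 188/(9*q) (b(q, v) = -(188/q - 14/(-352))/9 = -(188/q - 14*(-1/352))/9 = -(188/q + 7/176)/9 = -(7/176 + 188/q)/9 = -7/1584 - 188/(9*q))
Y(-308, -200) - b(C(-7), -326) = -635/3 - (-33088 - 7*3)/(1584*3) = -635/3 - (-33088 - 21)/(1584*3) = -635/3 - (-33109)/(1584*3) = -635/3 - 1*(-33109/4752) = -635/3 + 33109/4752 = -972731/4752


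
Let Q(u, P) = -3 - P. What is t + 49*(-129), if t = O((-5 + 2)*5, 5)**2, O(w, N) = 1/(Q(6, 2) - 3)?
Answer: -404543/64 ≈ -6321.0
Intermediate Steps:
O(w, N) = -1/8 (O(w, N) = 1/((-3 - 1*2) - 3) = 1/((-3 - 2) - 3) = 1/(-5 - 3) = 1/(-8) = -1/8)
t = 1/64 (t = (-1/8)**2 = 1/64 ≈ 0.015625)
t + 49*(-129) = 1/64 + 49*(-129) = 1/64 - 6321 = -404543/64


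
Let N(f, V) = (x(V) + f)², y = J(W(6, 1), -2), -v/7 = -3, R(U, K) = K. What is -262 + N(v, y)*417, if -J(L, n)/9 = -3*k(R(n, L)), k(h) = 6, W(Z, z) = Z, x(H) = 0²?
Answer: 183635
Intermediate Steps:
x(H) = 0
v = 21 (v = -7*(-3) = 21)
J(L, n) = 162 (J(L, n) = -(-27)*6 = -9*(-18) = 162)
y = 162
N(f, V) = f² (N(f, V) = (0 + f)² = f²)
-262 + N(v, y)*417 = -262 + 21²*417 = -262 + 441*417 = -262 + 183897 = 183635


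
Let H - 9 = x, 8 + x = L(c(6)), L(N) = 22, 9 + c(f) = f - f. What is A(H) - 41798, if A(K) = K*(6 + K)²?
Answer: -22455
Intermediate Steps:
c(f) = -9 (c(f) = -9 + (f - f) = -9 + 0 = -9)
x = 14 (x = -8 + 22 = 14)
H = 23 (H = 9 + 14 = 23)
A(H) - 41798 = 23*(6 + 23)² - 41798 = 23*29² - 41798 = 23*841 - 41798 = 19343 - 41798 = -22455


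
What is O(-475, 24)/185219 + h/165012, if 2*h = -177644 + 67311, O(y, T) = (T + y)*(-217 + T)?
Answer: 8290511105/61126715256 ≈ 0.13563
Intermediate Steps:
O(y, T) = (-217 + T)*(T + y)
h = -110333/2 (h = (-177644 + 67311)/2 = (1/2)*(-110333) = -110333/2 ≈ -55167.)
O(-475, 24)/185219 + h/165012 = (24**2 - 217*24 - 217*(-475) + 24*(-475))/185219 - 110333/2/165012 = (576 - 5208 + 103075 - 11400)*(1/185219) - 110333/2*1/165012 = 87043*(1/185219) - 110333/330024 = 87043/185219 - 110333/330024 = 8290511105/61126715256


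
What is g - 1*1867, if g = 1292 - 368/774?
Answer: -222709/387 ≈ -575.48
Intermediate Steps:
g = 499820/387 (g = 1292 - 368*1/774 = 1292 - 184/387 = 499820/387 ≈ 1291.5)
g - 1*1867 = 499820/387 - 1*1867 = 499820/387 - 1867 = -222709/387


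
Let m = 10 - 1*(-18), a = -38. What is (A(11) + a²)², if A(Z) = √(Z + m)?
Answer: (1444 + √39)² ≈ 2.1032e+6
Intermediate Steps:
m = 28 (m = 10 + 18 = 28)
A(Z) = √(28 + Z) (A(Z) = √(Z + 28) = √(28 + Z))
(A(11) + a²)² = (√(28 + 11) + (-38)²)² = (√39 + 1444)² = (1444 + √39)²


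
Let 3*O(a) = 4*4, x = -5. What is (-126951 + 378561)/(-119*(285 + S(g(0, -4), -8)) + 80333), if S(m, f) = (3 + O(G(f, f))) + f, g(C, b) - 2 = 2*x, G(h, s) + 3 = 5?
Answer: 150966/27827 ≈ 5.4252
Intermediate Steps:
G(h, s) = 2 (G(h, s) = -3 + 5 = 2)
O(a) = 16/3 (O(a) = (4*4)/3 = (⅓)*16 = 16/3)
g(C, b) = -8 (g(C, b) = 2 + 2*(-5) = 2 - 10 = -8)
S(m, f) = 25/3 + f (S(m, f) = (3 + 16/3) + f = 25/3 + f)
(-126951 + 378561)/(-119*(285 + S(g(0, -4), -8)) + 80333) = (-126951 + 378561)/(-119*(285 + (25/3 - 8)) + 80333) = 251610/(-119*(285 + ⅓) + 80333) = 251610/(-119*856/3 + 80333) = 251610/(-101864/3 + 80333) = 251610/(139135/3) = 251610*(3/139135) = 150966/27827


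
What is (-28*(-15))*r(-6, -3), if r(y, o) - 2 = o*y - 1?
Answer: 7980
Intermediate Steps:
r(y, o) = 1 + o*y (r(y, o) = 2 + (o*y - 1) = 2 + (-1 + o*y) = 1 + o*y)
(-28*(-15))*r(-6, -3) = (-28*(-15))*(1 - 3*(-6)) = 420*(1 + 18) = 420*19 = 7980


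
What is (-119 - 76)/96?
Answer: -65/32 ≈ -2.0313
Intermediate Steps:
(-119 - 76)/96 = (1/96)*(-195) = -65/32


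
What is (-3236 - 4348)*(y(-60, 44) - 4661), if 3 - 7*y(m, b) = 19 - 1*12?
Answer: 247473504/7 ≈ 3.5353e+7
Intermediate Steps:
y(m, b) = -4/7 (y(m, b) = 3/7 - (19 - 1*12)/7 = 3/7 - (19 - 12)/7 = 3/7 - ⅐*7 = 3/7 - 1 = -4/7)
(-3236 - 4348)*(y(-60, 44) - 4661) = (-3236 - 4348)*(-4/7 - 4661) = -7584*(-32631/7) = 247473504/7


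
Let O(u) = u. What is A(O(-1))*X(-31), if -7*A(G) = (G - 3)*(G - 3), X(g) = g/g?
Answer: -16/7 ≈ -2.2857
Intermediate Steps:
X(g) = 1
A(G) = -(-3 + G)**2/7 (A(G) = -(G - 3)*(G - 3)/7 = -(-3 + G)*(-3 + G)/7 = -(-3 + G)**2/7)
A(O(-1))*X(-31) = -(-3 - 1)**2/7*1 = -1/7*(-4)**2*1 = -1/7*16*1 = -16/7*1 = -16/7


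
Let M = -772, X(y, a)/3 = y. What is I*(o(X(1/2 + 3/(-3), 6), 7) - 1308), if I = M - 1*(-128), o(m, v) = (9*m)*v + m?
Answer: 904176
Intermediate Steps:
X(y, a) = 3*y
o(m, v) = m + 9*m*v (o(m, v) = 9*m*v + m = m + 9*m*v)
I = -644 (I = -772 - 1*(-128) = -772 + 128 = -644)
I*(o(X(1/2 + 3/(-3), 6), 7) - 1308) = -644*((3*(1/2 + 3/(-3)))*(1 + 9*7) - 1308) = -644*((3*(1*(½) + 3*(-⅓)))*(1 + 63) - 1308) = -644*((3*(½ - 1))*64 - 1308) = -644*((3*(-½))*64 - 1308) = -644*(-3/2*64 - 1308) = -644*(-96 - 1308) = -644*(-1404) = 904176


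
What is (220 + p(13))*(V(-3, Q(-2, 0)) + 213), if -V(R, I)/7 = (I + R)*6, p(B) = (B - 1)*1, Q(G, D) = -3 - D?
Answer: 107880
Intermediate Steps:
p(B) = -1 + B (p(B) = (-1 + B)*1 = -1 + B)
V(R, I) = -42*I - 42*R (V(R, I) = -7*(I + R)*6 = -7*(6*I + 6*R) = -42*I - 42*R)
(220 + p(13))*(V(-3, Q(-2, 0)) + 213) = (220 + (-1 + 13))*((-42*(-3 - 1*0) - 42*(-3)) + 213) = (220 + 12)*((-42*(-3 + 0) + 126) + 213) = 232*((-42*(-3) + 126) + 213) = 232*((126 + 126) + 213) = 232*(252 + 213) = 232*465 = 107880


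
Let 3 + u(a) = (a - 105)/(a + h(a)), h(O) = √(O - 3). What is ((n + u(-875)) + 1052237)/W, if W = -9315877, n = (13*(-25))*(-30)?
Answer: -814014779452/7140647668131 - 980*I*√878/7140647668131 ≈ -0.114 - 4.0666e-9*I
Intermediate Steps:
h(O) = √(-3 + O)
u(a) = -3 + (-105 + a)/(a + √(-3 + a)) (u(a) = -3 + (a - 105)/(a + √(-3 + a)) = -3 + (-105 + a)/(a + √(-3 + a)))
n = 9750 (n = -325*(-30) = 9750)
((n + u(-875)) + 1052237)/W = ((9750 + (-105 - 3*√(-3 - 875) - 2*(-875))/(-875 + √(-3 - 875))) + 1052237)/(-9315877) = ((9750 + (-105 - 3*I*√878 + 1750)/(-875 + √(-878))) + 1052237)*(-1/9315877) = ((9750 + (-105 - 3*I*√878 + 1750)/(-875 + I*√878)) + 1052237)*(-1/9315877) = ((9750 + (1645 - 3*I*√878)/(-875 + I*√878)) + 1052237)*(-1/9315877) = (1061987 + (1645 - 3*I*√878)/(-875 + I*√878))*(-1/9315877) = -1061987/9315877 - (1645 - 3*I*√878)/(9315877*(-875 + I*√878))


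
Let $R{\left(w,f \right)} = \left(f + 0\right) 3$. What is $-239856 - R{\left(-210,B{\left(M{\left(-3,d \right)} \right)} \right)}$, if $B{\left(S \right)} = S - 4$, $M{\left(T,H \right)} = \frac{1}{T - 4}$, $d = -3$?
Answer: $- \frac{1678905}{7} \approx -2.3984 \cdot 10^{5}$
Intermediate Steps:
$M{\left(T,H \right)} = \frac{1}{-4 + T}$
$B{\left(S \right)} = -4 + S$ ($B{\left(S \right)} = S - 4 = -4 + S$)
$R{\left(w,f \right)} = 3 f$ ($R{\left(w,f \right)} = f 3 = 3 f$)
$-239856 - R{\left(-210,B{\left(M{\left(-3,d \right)} \right)} \right)} = -239856 - 3 \left(-4 + \frac{1}{-4 - 3}\right) = -239856 - 3 \left(-4 + \frac{1}{-7}\right) = -239856 - 3 \left(-4 - \frac{1}{7}\right) = -239856 - 3 \left(- \frac{29}{7}\right) = -239856 - - \frac{87}{7} = -239856 + \frac{87}{7} = - \frac{1678905}{7}$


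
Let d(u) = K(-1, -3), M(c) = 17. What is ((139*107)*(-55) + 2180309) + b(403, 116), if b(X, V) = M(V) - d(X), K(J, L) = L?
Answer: 1362314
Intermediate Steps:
d(u) = -3
b(X, V) = 20 (b(X, V) = 17 - 1*(-3) = 17 + 3 = 20)
((139*107)*(-55) + 2180309) + b(403, 116) = ((139*107)*(-55) + 2180309) + 20 = (14873*(-55) + 2180309) + 20 = (-818015 + 2180309) + 20 = 1362294 + 20 = 1362314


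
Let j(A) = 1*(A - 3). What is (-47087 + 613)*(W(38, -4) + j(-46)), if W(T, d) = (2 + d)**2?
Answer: 2091330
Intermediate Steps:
j(A) = -3 + A (j(A) = 1*(-3 + A) = -3 + A)
(-47087 + 613)*(W(38, -4) + j(-46)) = (-47087 + 613)*((2 - 4)**2 + (-3 - 46)) = -46474*((-2)**2 - 49) = -46474*(4 - 49) = -46474*(-45) = 2091330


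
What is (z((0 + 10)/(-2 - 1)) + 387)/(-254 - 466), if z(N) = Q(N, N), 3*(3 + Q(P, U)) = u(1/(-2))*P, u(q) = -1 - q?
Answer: -3461/6480 ≈ -0.53411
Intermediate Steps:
Q(P, U) = -3 - P/6 (Q(P, U) = -3 + ((-1 - 1/(-2))*P)/3 = -3 + ((-1 - 1*(-½))*P)/3 = -3 + ((-1 + ½)*P)/3 = -3 + (-P/2)/3 = -3 - P/6)
z(N) = -3 - N/6
(z((0 + 10)/(-2 - 1)) + 387)/(-254 - 466) = ((-3 - (0 + 10)/(6*(-2 - 1))) + 387)/(-254 - 466) = ((-3 - 5/(3*(-3))) + 387)/(-720) = ((-3 - 5*(-1)/(3*3)) + 387)*(-1/720) = ((-3 - ⅙*(-10/3)) + 387)*(-1/720) = ((-3 + 5/9) + 387)*(-1/720) = (-22/9 + 387)*(-1/720) = (3461/9)*(-1/720) = -3461/6480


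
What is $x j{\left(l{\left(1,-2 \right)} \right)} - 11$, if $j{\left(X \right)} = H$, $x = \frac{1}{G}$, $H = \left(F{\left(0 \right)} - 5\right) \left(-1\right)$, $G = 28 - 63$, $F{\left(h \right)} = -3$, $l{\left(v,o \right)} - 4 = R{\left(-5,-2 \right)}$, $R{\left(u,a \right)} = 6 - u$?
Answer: $- \frac{393}{35} \approx -11.229$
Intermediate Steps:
$l{\left(v,o \right)} = 15$ ($l{\left(v,o \right)} = 4 + \left(6 - -5\right) = 4 + \left(6 + 5\right) = 4 + 11 = 15$)
$G = -35$ ($G = 28 - 63 = -35$)
$H = 8$ ($H = \left(-3 - 5\right) \left(-1\right) = \left(-8\right) \left(-1\right) = 8$)
$x = - \frac{1}{35}$ ($x = \frac{1}{-35} = - \frac{1}{35} \approx -0.028571$)
$j{\left(X \right)} = 8$
$x j{\left(l{\left(1,-2 \right)} \right)} - 11 = \left(- \frac{1}{35}\right) 8 - 11 = - \frac{8}{35} - 11 = - \frac{393}{35}$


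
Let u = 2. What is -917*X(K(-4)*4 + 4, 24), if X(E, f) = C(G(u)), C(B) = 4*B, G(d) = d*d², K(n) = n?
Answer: -29344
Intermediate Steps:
G(d) = d³
X(E, f) = 32 (X(E, f) = 4*2³ = 4*8 = 32)
-917*X(K(-4)*4 + 4, 24) = -917*32 = -29344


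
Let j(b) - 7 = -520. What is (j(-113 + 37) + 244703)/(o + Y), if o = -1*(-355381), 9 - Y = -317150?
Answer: 24419/67254 ≈ 0.36309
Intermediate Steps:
j(b) = -513 (j(b) = 7 - 520 = -513)
Y = 317159 (Y = 9 - 1*(-317150) = 9 + 317150 = 317159)
o = 355381
(j(-113 + 37) + 244703)/(o + Y) = (-513 + 244703)/(355381 + 317159) = 244190/672540 = 244190*(1/672540) = 24419/67254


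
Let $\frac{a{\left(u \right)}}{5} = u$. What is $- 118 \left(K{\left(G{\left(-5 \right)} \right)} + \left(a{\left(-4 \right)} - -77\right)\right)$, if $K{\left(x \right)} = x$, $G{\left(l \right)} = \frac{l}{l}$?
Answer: $-6844$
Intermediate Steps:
$a{\left(u \right)} = 5 u$
$G{\left(l \right)} = 1$
$- 118 \left(K{\left(G{\left(-5 \right)} \right)} + \left(a{\left(-4 \right)} - -77\right)\right) = - 118 \left(1 + \left(5 \left(-4\right) - -77\right)\right) = - 118 \left(1 + \left(-20 + 77\right)\right) = - 118 \left(1 + 57\right) = \left(-118\right) 58 = -6844$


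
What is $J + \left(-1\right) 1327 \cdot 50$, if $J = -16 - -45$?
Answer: $-66321$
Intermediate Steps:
$J = 29$ ($J = -16 + 45 = 29$)
$J + \left(-1\right) 1327 \cdot 50 = 29 + \left(-1\right) 1327 \cdot 50 = 29 - 66350 = -66321$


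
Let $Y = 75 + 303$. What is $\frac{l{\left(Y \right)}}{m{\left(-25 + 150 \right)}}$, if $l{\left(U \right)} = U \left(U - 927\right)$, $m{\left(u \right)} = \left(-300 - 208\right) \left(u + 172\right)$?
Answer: $\frac{3843}{2794} \approx 1.3754$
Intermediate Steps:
$m{\left(u \right)} = -87376 - 508 u$ ($m{\left(u \right)} = - 508 \left(172 + u\right) = -87376 - 508 u$)
$Y = 378$
$l{\left(U \right)} = U \left(-927 + U\right)$
$\frac{l{\left(Y \right)}}{m{\left(-25 + 150 \right)}} = \frac{378 \left(-927 + 378\right)}{-87376 - 508 \left(-25 + 150\right)} = \frac{378 \left(-549\right)}{-87376 - 63500} = - \frac{207522}{-87376 - 63500} = - \frac{207522}{-150876} = \left(-207522\right) \left(- \frac{1}{150876}\right) = \frac{3843}{2794}$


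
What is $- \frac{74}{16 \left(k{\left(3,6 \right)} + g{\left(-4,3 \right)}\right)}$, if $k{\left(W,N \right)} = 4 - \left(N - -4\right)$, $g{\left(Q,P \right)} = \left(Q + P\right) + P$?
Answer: $\frac{37}{32} \approx 1.1563$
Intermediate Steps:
$g{\left(Q,P \right)} = Q + 2 P$ ($g{\left(Q,P \right)} = \left(P + Q\right) + P = Q + 2 P$)
$k{\left(W,N \right)} = - N$ ($k{\left(W,N \right)} = 4 - \left(N + 4\right) = 4 - \left(4 + N\right) = - N$)
$- \frac{74}{16 \left(k{\left(3,6 \right)} + g{\left(-4,3 \right)}\right)} = - \frac{74}{16 \left(\left(-1\right) 6 + \left(-4 + 2 \cdot 3\right)\right)} = - \frac{74}{16 \left(-6 + \left(-4 + 6\right)\right)} = - \frac{74}{16 \left(-6 + 2\right)} = - \frac{74}{16 \left(-4\right)} = - \frac{74}{-64} = \left(-74\right) \left(- \frac{1}{64}\right) = \frac{37}{32}$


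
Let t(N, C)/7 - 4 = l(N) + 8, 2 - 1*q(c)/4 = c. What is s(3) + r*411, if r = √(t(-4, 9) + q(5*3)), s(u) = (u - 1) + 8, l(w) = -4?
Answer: 832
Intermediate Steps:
q(c) = 8 - 4*c
t(N, C) = 56 (t(N, C) = 28 + 7*(-4 + 8) = 28 + 7*4 = 28 + 28 = 56)
s(u) = 7 + u (s(u) = (-1 + u) + 8 = 7 + u)
r = 2 (r = √(56 + (8 - 20*3)) = √(56 + (8 - 4*15)) = √(56 + (8 - 60)) = √(56 - 52) = √4 = 2)
s(3) + r*411 = (7 + 3) + 2*411 = 10 + 822 = 832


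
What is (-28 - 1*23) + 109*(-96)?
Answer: -10515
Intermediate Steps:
(-28 - 1*23) + 109*(-96) = (-28 - 23) - 10464 = -51 - 10464 = -10515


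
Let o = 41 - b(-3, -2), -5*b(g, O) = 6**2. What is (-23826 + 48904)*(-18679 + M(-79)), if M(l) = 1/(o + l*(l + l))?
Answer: -29347730725872/62651 ≈ -4.6843e+8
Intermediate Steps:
b(g, O) = -36/5 (b(g, O) = -1/5*6**2 = -1/5*36 = -36/5)
o = 241/5 (o = 41 - 1*(-36/5) = 41 + 36/5 = 241/5 ≈ 48.200)
M(l) = 1/(241/5 + 2*l**2) (M(l) = 1/(241/5 + l*(l + l)) = 1/(241/5 + l*(2*l)) = 1/(241/5 + 2*l**2))
(-23826 + 48904)*(-18679 + M(-79)) = (-23826 + 48904)*(-18679 + 5/(241 + 10*(-79)**2)) = 25078*(-18679 + 5/(241 + 10*6241)) = 25078*(-18679 + 5/(241 + 62410)) = 25078*(-18679 + 5/62651) = 25078*(-1170258024/62651) = -29347730725872/62651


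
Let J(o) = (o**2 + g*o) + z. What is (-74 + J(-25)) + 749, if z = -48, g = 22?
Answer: 702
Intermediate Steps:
J(o) = -48 + o**2 + 22*o (J(o) = (o**2 + 22*o) - 48 = -48 + o**2 + 22*o)
(-74 + J(-25)) + 749 = (-74 + (-48 + (-25)**2 + 22*(-25))) + 749 = (-74 + (-48 + 625 - 550)) + 749 = (-74 + 27) + 749 = -47 + 749 = 702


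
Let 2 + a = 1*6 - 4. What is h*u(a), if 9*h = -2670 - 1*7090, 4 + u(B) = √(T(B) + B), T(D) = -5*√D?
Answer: 39040/9 ≈ 4337.8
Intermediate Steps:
a = 0 (a = -2 + (1*6 - 4) = -2 + (6 - 4) = -2 + 2 = 0)
u(B) = -4 + √(B - 5*√B) (u(B) = -4 + √(-5*√B + B) = -4 + √(B - 5*√B))
h = -9760/9 (h = (-2670 - 1*7090)/9 = (-2670 - 7090)/9 = (⅑)*(-9760) = -9760/9 ≈ -1084.4)
h*u(a) = -9760*(-4 + √(0 - 5*√0))/9 = -9760*(-4 + √(0 - 5*0))/9 = -9760*(-4 + √(0 + 0))/9 = -9760*(-4 + √0)/9 = -9760*(-4 + 0)/9 = -9760/9*(-4) = 39040/9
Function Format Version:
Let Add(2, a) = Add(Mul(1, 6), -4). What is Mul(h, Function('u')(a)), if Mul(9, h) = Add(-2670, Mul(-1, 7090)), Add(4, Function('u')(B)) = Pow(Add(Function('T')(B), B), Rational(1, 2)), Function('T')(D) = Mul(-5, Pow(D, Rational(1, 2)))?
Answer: Rational(39040, 9) ≈ 4337.8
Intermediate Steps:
a = 0 (a = Add(-2, Add(Mul(1, 6), -4)) = Add(-2, Add(6, -4)) = Add(-2, 2) = 0)
Function('u')(B) = Add(-4, Pow(Add(B, Mul(-5, Pow(B, Rational(1, 2)))), Rational(1, 2))) (Function('u')(B) = Add(-4, Pow(Add(Mul(-5, Pow(B, Rational(1, 2))), B), Rational(1, 2))) = Add(-4, Pow(Add(B, Mul(-5, Pow(B, Rational(1, 2)))), Rational(1, 2))))
h = Rational(-9760, 9) (h = Mul(Rational(1, 9), Add(-2670, Mul(-1, 7090))) = Mul(Rational(1, 9), Add(-2670, -7090)) = Mul(Rational(1, 9), -9760) = Rational(-9760, 9) ≈ -1084.4)
Mul(h, Function('u')(a)) = Mul(Rational(-9760, 9), Add(-4, Pow(Add(0, Mul(-5, Pow(0, Rational(1, 2)))), Rational(1, 2)))) = Mul(Rational(-9760, 9), Add(-4, Pow(Add(0, Mul(-5, 0)), Rational(1, 2)))) = Mul(Rational(-9760, 9), Add(-4, Pow(Add(0, 0), Rational(1, 2)))) = Mul(Rational(-9760, 9), Add(-4, Pow(0, Rational(1, 2)))) = Mul(Rational(-9760, 9), Add(-4, 0)) = Mul(Rational(-9760, 9), -4) = Rational(39040, 9)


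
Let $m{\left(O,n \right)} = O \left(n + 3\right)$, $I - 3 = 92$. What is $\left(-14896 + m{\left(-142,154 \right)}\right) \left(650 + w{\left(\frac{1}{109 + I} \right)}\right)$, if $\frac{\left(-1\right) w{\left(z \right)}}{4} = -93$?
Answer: $-38008180$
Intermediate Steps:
$I = 95$ ($I = 3 + 92 = 95$)
$m{\left(O,n \right)} = O \left(3 + n\right)$
$w{\left(z \right)} = 372$ ($w{\left(z \right)} = \left(-4\right) \left(-93\right) = 372$)
$\left(-14896 + m{\left(-142,154 \right)}\right) \left(650 + w{\left(\frac{1}{109 + I} \right)}\right) = \left(-14896 - 142 \left(3 + 154\right)\right) \left(650 + 372\right) = \left(-14896 - 22294\right) 1022 = \left(-37190\right) 1022 = -38008180$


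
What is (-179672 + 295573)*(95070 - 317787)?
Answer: -25813123017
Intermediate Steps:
(-179672 + 295573)*(95070 - 317787) = 115901*(-222717) = -25813123017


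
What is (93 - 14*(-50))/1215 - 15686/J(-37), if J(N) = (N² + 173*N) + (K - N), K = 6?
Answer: 7671589/2020545 ≈ 3.7968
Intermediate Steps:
J(N) = 6 + N² + 172*N (J(N) = (N² + 173*N) + (6 - N) = 6 + N² + 172*N)
(93 - 14*(-50))/1215 - 15686/J(-37) = (93 - 14*(-50))/1215 - 15686/(6 + (-37)² + 172*(-37)) = (93 + 700)*(1/1215) - 15686/(6 + 1369 - 6364) = 793*(1/1215) - 15686/(-4989) = 793/1215 - 15686*(-1/4989) = 793/1215 + 15686/4989 = 7671589/2020545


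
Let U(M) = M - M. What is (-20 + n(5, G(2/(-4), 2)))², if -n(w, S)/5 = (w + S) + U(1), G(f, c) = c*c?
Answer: 4225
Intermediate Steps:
U(M) = 0
G(f, c) = c²
n(w, S) = -5*S - 5*w (n(w, S) = -5*((w + S) + 0) = -5*((S + w) + 0) = -5*(S + w) = -5*S - 5*w)
(-20 + n(5, G(2/(-4), 2)))² = (-20 + (-5*2² - 5*5))² = (-20 + (-5*4 - 25))² = (-20 + (-20 - 25))² = (-20 - 45)² = (-65)² = 4225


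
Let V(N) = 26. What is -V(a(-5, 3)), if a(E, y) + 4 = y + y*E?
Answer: -26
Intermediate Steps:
a(E, y) = -4 + y + E*y (a(E, y) = -4 + (y + y*E) = -4 + (y + E*y) = -4 + y + E*y)
-V(a(-5, 3)) = -1*26 = -26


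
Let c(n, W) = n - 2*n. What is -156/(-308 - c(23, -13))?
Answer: 52/95 ≈ 0.54737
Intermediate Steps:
c(n, W) = -n
-156/(-308 - c(23, -13)) = -156/(-308 - (-1)*23) = -156/(-308 - 1*(-23)) = -156/(-308 + 23) = -156/(-285) = -156*(-1/285) = 52/95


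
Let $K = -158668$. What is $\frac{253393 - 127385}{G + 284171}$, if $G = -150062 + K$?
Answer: $- \frac{126008}{24559} \approx -5.1308$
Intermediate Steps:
$G = -308730$ ($G = -150062 - 158668 = -308730$)
$\frac{253393 - 127385}{G + 284171} = \frac{253393 - 127385}{-308730 + 284171} = \frac{126008}{-24559} = 126008 \left(- \frac{1}{24559}\right) = - \frac{126008}{24559}$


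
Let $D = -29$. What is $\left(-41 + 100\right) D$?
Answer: $-1711$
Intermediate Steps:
$\left(-41 + 100\right) D = \left(-41 + 100\right) \left(-29\right) = 59 \left(-29\right) = -1711$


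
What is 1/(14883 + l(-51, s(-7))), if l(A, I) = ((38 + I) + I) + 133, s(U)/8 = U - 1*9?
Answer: 1/14798 ≈ 6.7577e-5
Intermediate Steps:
s(U) = -72 + 8*U (s(U) = 8*(U - 1*9) = 8*(U - 9) = 8*(-9 + U) = -72 + 8*U)
l(A, I) = 171 + 2*I (l(A, I) = (38 + 2*I) + 133 = 171 + 2*I)
1/(14883 + l(-51, s(-7))) = 1/(14883 + (171 + 2*(-72 + 8*(-7)))) = 1/(14883 + (171 + 2*(-72 - 56))) = 1/(14883 + (171 + 2*(-128))) = 1/(14883 + (171 - 256)) = 1/(14883 - 85) = 1/14798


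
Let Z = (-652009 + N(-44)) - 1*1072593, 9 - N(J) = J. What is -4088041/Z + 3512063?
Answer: 6056728822628/1724549 ≈ 3.5121e+6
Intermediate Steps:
N(J) = 9 - J
Z = -1724549 (Z = (-652009 + (9 - 1*(-44))) - 1*1072593 = (-652009 + (9 + 44)) - 1072593 = (-652009 + 53) - 1072593 = -651956 - 1072593 = -1724549)
-4088041/Z + 3512063 = -4088041/(-1724549) + 3512063 = -4088041*(-1/1724549) + 3512063 = 4088041/1724549 + 3512063 = 6056728822628/1724549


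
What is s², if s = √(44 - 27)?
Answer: 17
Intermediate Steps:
s = √17 ≈ 4.1231
s² = (√17)² = 17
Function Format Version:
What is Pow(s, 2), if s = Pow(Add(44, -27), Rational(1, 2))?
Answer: 17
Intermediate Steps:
s = Pow(17, Rational(1, 2)) ≈ 4.1231
Pow(s, 2) = Pow(Pow(17, Rational(1, 2)), 2) = 17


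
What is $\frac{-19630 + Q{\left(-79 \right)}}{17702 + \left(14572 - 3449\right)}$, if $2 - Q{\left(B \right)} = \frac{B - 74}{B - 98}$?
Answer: $- \frac{1158103}{1700675} \approx -0.68097$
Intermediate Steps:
$Q{\left(B \right)} = 2 - \frac{-74 + B}{-98 + B}$ ($Q{\left(B \right)} = 2 - \frac{B - 74}{B - 98} = 2 - \frac{-74 + B}{-98 + B}$)
$\frac{-19630 + Q{\left(-79 \right)}}{17702 + \left(14572 - 3449\right)} = \frac{-19630 + \frac{-122 - 79}{-98 - 79}}{17702 + \left(14572 - 3449\right)} = \frac{-19630 + \frac{1}{-177} \left(-201\right)}{17702 + 11123} = \frac{-19630 - - \frac{67}{59}}{28825} = \left(-19630 + \frac{67}{59}\right) \frac{1}{28825} = \left(- \frac{1158103}{59}\right) \frac{1}{28825} = - \frac{1158103}{1700675}$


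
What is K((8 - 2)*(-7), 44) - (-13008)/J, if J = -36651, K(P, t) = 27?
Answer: 325523/12217 ≈ 26.645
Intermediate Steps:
K((8 - 2)*(-7), 44) - (-13008)/J = 27 - (-13008)/(-36651) = 27 - (-13008)*(-1)/36651 = 27 - 1*4336/12217 = 27 - 4336/12217 = 325523/12217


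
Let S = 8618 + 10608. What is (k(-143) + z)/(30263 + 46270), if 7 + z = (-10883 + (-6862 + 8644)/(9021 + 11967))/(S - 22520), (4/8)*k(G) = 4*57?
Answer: 157928225/26722568412 ≈ 0.0059099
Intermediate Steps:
k(G) = 456 (k(G) = 2*(4*57) = 2*228 = 456)
S = 19226
z = -1290559/349164 (z = -7 + (-10883 + (-6862 + 8644)/(9021 + 11967))/(19226 - 22520) = -7 + (-10883 + 1782/20988)/(-3294) = -7 + (-10883 + 1782*(1/20988))*(-1/3294) = -7 + (-10883 + 9/106)*(-1/3294) = -7 - 1153589/106*(-1/3294) = -7 + 1153589/349164 = -1290559/349164 ≈ -3.6961)
(k(-143) + z)/(30263 + 46270) = (456 - 1290559/349164)/(30263 + 46270) = (157928225/349164)/76533 = (157928225/349164)*(1/76533) = 157928225/26722568412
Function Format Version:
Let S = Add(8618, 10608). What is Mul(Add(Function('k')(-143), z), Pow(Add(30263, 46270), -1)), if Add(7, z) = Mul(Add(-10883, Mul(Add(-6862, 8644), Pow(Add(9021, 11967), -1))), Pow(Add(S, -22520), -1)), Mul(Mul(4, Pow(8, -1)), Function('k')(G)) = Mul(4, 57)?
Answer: Rational(157928225, 26722568412) ≈ 0.0059099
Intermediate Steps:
Function('k')(G) = 456 (Function('k')(G) = Mul(2, Mul(4, 57)) = Mul(2, 228) = 456)
S = 19226
z = Rational(-1290559, 349164) (z = Add(-7, Mul(Add(-10883, Mul(Add(-6862, 8644), Pow(Add(9021, 11967), -1))), Pow(Add(19226, -22520), -1))) = Add(-7, Mul(Add(-10883, Mul(1782, Pow(20988, -1))), Pow(-3294, -1))) = Add(-7, Mul(Add(-10883, Mul(1782, Rational(1, 20988))), Rational(-1, 3294))) = Add(-7, Mul(Add(-10883, Rational(9, 106)), Rational(-1, 3294))) = Add(-7, Mul(Rational(-1153589, 106), Rational(-1, 3294))) = Add(-7, Rational(1153589, 349164)) = Rational(-1290559, 349164) ≈ -3.6961)
Mul(Add(Function('k')(-143), z), Pow(Add(30263, 46270), -1)) = Mul(Add(456, Rational(-1290559, 349164)), Pow(Add(30263, 46270), -1)) = Mul(Rational(157928225, 349164), Pow(76533, -1)) = Mul(Rational(157928225, 349164), Rational(1, 76533)) = Rational(157928225, 26722568412)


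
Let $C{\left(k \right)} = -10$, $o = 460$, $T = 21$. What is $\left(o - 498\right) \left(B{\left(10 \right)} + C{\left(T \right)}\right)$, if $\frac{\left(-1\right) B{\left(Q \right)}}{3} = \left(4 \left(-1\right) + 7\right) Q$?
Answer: $3800$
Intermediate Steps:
$B{\left(Q \right)} = - 9 Q$ ($B{\left(Q \right)} = - 3 \left(4 \left(-1\right) + 7\right) Q = - 3 \left(-4 + 7\right) Q = - 3 \cdot 3 Q = - 9 Q$)
$\left(o - 498\right) \left(B{\left(10 \right)} + C{\left(T \right)}\right) = \left(460 - 498\right) \left(\left(-9\right) 10 - 10\right) = - 38 \left(-90 - 10\right) = \left(-38\right) \left(-100\right) = 3800$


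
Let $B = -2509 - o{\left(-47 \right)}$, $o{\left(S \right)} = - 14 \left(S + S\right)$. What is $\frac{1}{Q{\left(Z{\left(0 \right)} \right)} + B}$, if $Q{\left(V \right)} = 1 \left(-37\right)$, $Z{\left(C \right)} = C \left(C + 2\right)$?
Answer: $- \frac{1}{3862} \approx -0.00025893$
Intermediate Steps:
$o{\left(S \right)} = - 28 S$ ($o{\left(S \right)} = - 14 \cdot 2 S = - 28 S$)
$Z{\left(C \right)} = C \left(2 + C\right)$
$B = -3825$ ($B = -2509 - \left(-28\right) \left(-47\right) = -2509 - 1316 = -3825$)
$Q{\left(V \right)} = -37$
$\frac{1}{Q{\left(Z{\left(0 \right)} \right)} + B} = \frac{1}{-37 - 3825} = \frac{1}{-3862} = - \frac{1}{3862}$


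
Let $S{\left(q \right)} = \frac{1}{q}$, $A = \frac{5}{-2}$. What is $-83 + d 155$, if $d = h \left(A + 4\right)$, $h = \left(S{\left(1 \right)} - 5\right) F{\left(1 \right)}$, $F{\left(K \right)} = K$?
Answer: $-1013$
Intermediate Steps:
$A = - \frac{5}{2}$ ($A = 5 \left(- \frac{1}{2}\right) = - \frac{5}{2} \approx -2.5$)
$h = -4$ ($h = \left(1^{-1} - 5\right) 1 = \left(1 - 5\right) 1 = \left(-4\right) 1 = -4$)
$d = -6$ ($d = - 4 \left(- \frac{5}{2} + 4\right) = \left(-4\right) \frac{3}{2} = -6$)
$-83 + d 155 = -83 - 930 = -1013$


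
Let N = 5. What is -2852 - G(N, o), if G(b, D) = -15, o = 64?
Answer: -2837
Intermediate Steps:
-2852 - G(N, o) = -2852 - 1*(-15) = -2852 + 15 = -2837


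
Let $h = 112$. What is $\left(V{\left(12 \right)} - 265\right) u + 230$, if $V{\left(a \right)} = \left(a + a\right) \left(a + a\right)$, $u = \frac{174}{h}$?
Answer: $\frac{39937}{56} \approx 713.16$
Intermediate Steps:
$u = \frac{87}{56}$ ($u = \frac{174}{112} = 174 \cdot \frac{1}{112} = \frac{87}{56} \approx 1.5536$)
$V{\left(a \right)} = 4 a^{2}$ ($V{\left(a \right)} = 2 a 2 a = 4 a^{2}$)
$\left(V{\left(12 \right)} - 265\right) u + 230 = \left(4 \cdot 12^{2} - 265\right) \frac{87}{56} + 230 = \left(4 \cdot 144 - 265\right) \frac{87}{56} + 230 = \left(576 - 265\right) \frac{87}{56} + 230 = 311 \cdot \frac{87}{56} + 230 = \frac{27057}{56} + 230 = \frac{39937}{56}$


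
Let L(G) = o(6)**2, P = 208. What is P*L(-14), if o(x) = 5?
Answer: 5200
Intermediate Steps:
L(G) = 25 (L(G) = 5**2 = 25)
P*L(-14) = 208*25 = 5200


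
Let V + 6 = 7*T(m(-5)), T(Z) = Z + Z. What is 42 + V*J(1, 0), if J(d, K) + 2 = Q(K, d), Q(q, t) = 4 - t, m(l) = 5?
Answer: 106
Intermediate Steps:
T(Z) = 2*Z
J(d, K) = 2 - d (J(d, K) = -2 + (4 - d) = 2 - d)
V = 64 (V = -6 + 7*(2*5) = -6 + 7*10 = -6 + 70 = 64)
42 + V*J(1, 0) = 42 + 64*(2 - 1*1) = 42 + 64*(2 - 1) = 42 + 64*1 = 42 + 64 = 106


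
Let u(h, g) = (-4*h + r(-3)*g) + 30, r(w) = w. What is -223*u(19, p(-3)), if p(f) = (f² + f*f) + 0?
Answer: 22300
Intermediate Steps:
p(f) = 2*f² (p(f) = (f² + f²) + 0 = 2*f² + 0 = 2*f²)
u(h, g) = 30 - 4*h - 3*g (u(h, g) = (-4*h - 3*g) + 30 = 30 - 4*h - 3*g)
-223*u(19, p(-3)) = -223*(30 - 4*19 - 6*(-3)²) = -223*(30 - 76 - 6*9) = -223*(30 - 76 - 3*18) = -223*(30 - 76 - 54) = -223*(-100) = 22300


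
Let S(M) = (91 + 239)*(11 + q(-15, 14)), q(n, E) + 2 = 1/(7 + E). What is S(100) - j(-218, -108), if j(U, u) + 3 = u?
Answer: 21677/7 ≈ 3096.7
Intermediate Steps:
q(n, E) = -2 + 1/(7 + E)
j(U, u) = -3 + u
S(M) = 20900/7 (S(M) = (91 + 239)*(11 + (-13 - 2*14)/(7 + 14)) = 330*(11 + (-13 - 28)/21) = 330*(11 + (1/21)*(-41)) = 330*(11 - 41/21) = 330*(190/21) = 20900/7)
S(100) - j(-218, -108) = 20900/7 - (-3 - 108) = 20900/7 - 1*(-111) = 20900/7 + 111 = 21677/7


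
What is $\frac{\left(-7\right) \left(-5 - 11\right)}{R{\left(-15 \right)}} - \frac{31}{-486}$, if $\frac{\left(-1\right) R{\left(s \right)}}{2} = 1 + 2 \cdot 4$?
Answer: $- \frac{2993}{486} \approx -6.1584$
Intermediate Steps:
$R{\left(s \right)} = -18$ ($R{\left(s \right)} = - 2 \left(1 + 2 \cdot 4\right) = - 2 \left(1 + 8\right) = \left(-2\right) 9 = -18$)
$\frac{\left(-7\right) \left(-5 - 11\right)}{R{\left(-15 \right)}} - \frac{31}{-486} = \frac{\left(-7\right) \left(-5 - 11\right)}{-18} - \frac{31}{-486} = \left(-7\right) \left(-16\right) \left(- \frac{1}{18}\right) - - \frac{31}{486} = 112 \left(- \frac{1}{18}\right) + \frac{31}{486} = - \frac{56}{9} + \frac{31}{486} = - \frac{2993}{486}$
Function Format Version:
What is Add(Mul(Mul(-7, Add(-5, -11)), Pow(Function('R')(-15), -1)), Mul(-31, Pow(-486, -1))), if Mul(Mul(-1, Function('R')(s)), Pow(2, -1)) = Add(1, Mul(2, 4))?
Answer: Rational(-2993, 486) ≈ -6.1584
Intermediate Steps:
Function('R')(s) = -18 (Function('R')(s) = Mul(-2, Add(1, Mul(2, 4))) = Mul(-2, Add(1, 8)) = Mul(-2, 9) = -18)
Add(Mul(Mul(-7, Add(-5, -11)), Pow(Function('R')(-15), -1)), Mul(-31, Pow(-486, -1))) = Add(Mul(Mul(-7, Add(-5, -11)), Pow(-18, -1)), Mul(-31, Pow(-486, -1))) = Add(Mul(Mul(-7, -16), Rational(-1, 18)), Mul(-31, Rational(-1, 486))) = Add(Mul(112, Rational(-1, 18)), Rational(31, 486)) = Add(Rational(-56, 9), Rational(31, 486)) = Rational(-2993, 486)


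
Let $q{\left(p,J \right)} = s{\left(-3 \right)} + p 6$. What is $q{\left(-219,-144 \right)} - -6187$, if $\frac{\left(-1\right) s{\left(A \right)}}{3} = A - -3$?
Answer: $4873$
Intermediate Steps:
$s{\left(A \right)} = -9 - 3 A$ ($s{\left(A \right)} = - 3 \left(A - -3\right) = - 3 \left(A + 3\right) = - 3 \left(3 + A\right) = -9 - 3 A$)
$q{\left(p,J \right)} = 6 p$ ($q{\left(p,J \right)} = \left(-9 - -9\right) + p 6 = \left(-9 + 9\right) + 6 p = 0 + 6 p = 6 p$)
$q{\left(-219,-144 \right)} - -6187 = 6 \left(-219\right) - -6187 = -1314 + 6187 = 4873$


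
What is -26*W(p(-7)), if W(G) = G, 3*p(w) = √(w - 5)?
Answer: -52*I*√3/3 ≈ -30.022*I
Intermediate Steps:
p(w) = √(-5 + w)/3 (p(w) = √(w - 5)/3 = √(-5 + w)/3)
-26*W(p(-7)) = -26*√(-5 - 7)/3 = -26*√(-12)/3 = -26*2*I*√3/3 = -52*I*√3/3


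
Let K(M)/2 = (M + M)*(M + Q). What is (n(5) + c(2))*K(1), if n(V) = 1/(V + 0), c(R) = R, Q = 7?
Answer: 352/5 ≈ 70.400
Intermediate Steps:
K(M) = 4*M*(7 + M) (K(M) = 2*((M + M)*(M + 7)) = 2*((2*M)*(7 + M)) = 2*(2*M*(7 + M)) = 4*M*(7 + M))
n(V) = 1/V
(n(5) + c(2))*K(1) = (1/5 + 2)*(4*1*(7 + 1)) = (1/5 + 2)*(4*1*8) = (11/5)*32 = 352/5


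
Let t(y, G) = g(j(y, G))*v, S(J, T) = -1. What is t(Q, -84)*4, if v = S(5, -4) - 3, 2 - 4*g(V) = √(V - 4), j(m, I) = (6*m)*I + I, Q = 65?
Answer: -8 + 16*I*√2053 ≈ -8.0 + 724.96*I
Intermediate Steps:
j(m, I) = I + 6*I*m (j(m, I) = 6*I*m + I = I + 6*I*m)
g(V) = ½ - √(-4 + V)/4 (g(V) = ½ - √(V - 4)/4 = ½ - √(-4 + V)/4)
v = -4 (v = -1 - 3 = -4)
t(y, G) = -2 + √(-4 + G*(1 + 6*y)) (t(y, G) = (½ - √(-4 + G*(1 + 6*y))/4)*(-4) = -2 + √(-4 + G*(1 + 6*y)))
t(Q, -84)*4 = (-2 + √(-4 - 84*(1 + 6*65)))*4 = (-2 + √(-4 - 84*(1 + 390)))*4 = (-2 + √(-4 - 84*391))*4 = (-2 + √(-4 - 32844))*4 = (-2 + √(-32848))*4 = (-2 + 4*I*√2053)*4 = -8 + 16*I*√2053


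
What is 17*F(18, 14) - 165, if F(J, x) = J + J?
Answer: 447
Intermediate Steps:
F(J, x) = 2*J
17*F(18, 14) - 165 = 17*(2*18) - 165 = 17*36 - 165 = 612 - 165 = 447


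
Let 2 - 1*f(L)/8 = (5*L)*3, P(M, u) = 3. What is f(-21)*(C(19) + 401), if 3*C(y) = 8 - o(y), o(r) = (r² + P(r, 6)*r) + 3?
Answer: 2003440/3 ≈ 6.6781e+5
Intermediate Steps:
f(L) = 16 - 120*L (f(L) = 16 - 8*5*L*3 = 16 - 120*L)
o(r) = 3 + r² + 3*r (o(r) = (r² + 3*r) + 3 = 3 + r² + 3*r)
C(y) = 5/3 - y - y²/3 (C(y) = (8 - (3 + y² + 3*y))/3 = (8 + (-3 - y² - 3*y))/3 = (5 - y² - 3*y)/3 = 5/3 - y - y²/3)
f(-21)*(C(19) + 401) = (16 - 120*(-21))*((5/3 - 1*19 - ⅓*19²) + 401) = (16 + 2520)*((5/3 - 19 - ⅓*361) + 401) = 2536*((5/3 - 19 - 361/3) + 401) = 2536*(-413/3 + 401) = 2536*(790/3) = 2003440/3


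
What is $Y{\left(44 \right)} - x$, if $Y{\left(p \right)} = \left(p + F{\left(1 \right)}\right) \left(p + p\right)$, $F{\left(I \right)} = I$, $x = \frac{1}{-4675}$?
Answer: $\frac{18513001}{4675} \approx 3960.0$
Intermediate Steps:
$x = - \frac{1}{4675} \approx -0.0002139$
$Y{\left(p \right)} = 2 p \left(1 + p\right)$ ($Y{\left(p \right)} = \left(p + 1\right) \left(p + p\right) = \left(1 + p\right) 2 p = 2 p \left(1 + p\right)$)
$Y{\left(44 \right)} - x = 2 \cdot 44 \left(1 + 44\right) - - \frac{1}{4675} = 2 \cdot 44 \cdot 45 + \frac{1}{4675} = 3960 + \frac{1}{4675} = \frac{18513001}{4675}$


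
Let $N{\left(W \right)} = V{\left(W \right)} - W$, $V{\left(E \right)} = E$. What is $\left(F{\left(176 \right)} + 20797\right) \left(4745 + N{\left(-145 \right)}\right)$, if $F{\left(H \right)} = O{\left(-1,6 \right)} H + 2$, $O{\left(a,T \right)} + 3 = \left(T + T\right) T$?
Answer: $156314535$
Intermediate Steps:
$O{\left(a,T \right)} = -3 + 2 T^{2}$ ($O{\left(a,T \right)} = -3 + \left(T + T\right) T = -3 + 2 T T = -3 + 2 T^{2}$)
$N{\left(W \right)} = 0$ ($N{\left(W \right)} = W - W = 0$)
$F{\left(H \right)} = 2 + 69 H$ ($F{\left(H \right)} = \left(-3 + 2 \cdot 6^{2}\right) H + 2 = \left(-3 + 2 \cdot 36\right) H + 2 = \left(-3 + 72\right) H + 2 = 69 H + 2 = 2 + 69 H$)
$\left(F{\left(176 \right)} + 20797\right) \left(4745 + N{\left(-145 \right)}\right) = \left(\left(2 + 69 \cdot 176\right) + 20797\right) \left(4745 + 0\right) = \left(\left(2 + 12144\right) + 20797\right) 4745 = \left(12146 + 20797\right) 4745 = 32943 \cdot 4745 = 156314535$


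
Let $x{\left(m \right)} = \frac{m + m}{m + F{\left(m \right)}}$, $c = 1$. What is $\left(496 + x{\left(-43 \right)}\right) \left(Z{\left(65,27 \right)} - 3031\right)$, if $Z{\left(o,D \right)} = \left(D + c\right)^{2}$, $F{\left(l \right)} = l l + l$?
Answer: $- \frac{45690498}{41} \approx -1.1144 \cdot 10^{6}$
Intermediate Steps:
$F{\left(l \right)} = l + l^{2}$ ($F{\left(l \right)} = l^{2} + l = l + l^{2}$)
$Z{\left(o,D \right)} = \left(1 + D\right)^{2}$ ($Z{\left(o,D \right)} = \left(D + 1\right)^{2} = \left(1 + D\right)^{2}$)
$x{\left(m \right)} = \frac{2 m}{m + m \left(1 + m\right)}$ ($x{\left(m \right)} = \frac{m + m}{m + m \left(1 + m\right)} = \frac{2 m}{m + m \left(1 + m\right)}$)
$\left(496 + x{\left(-43 \right)}\right) \left(Z{\left(65,27 \right)} - 3031\right) = \left(496 + \frac{2}{2 - 43}\right) \left(\left(1 + 27\right)^{2} - 3031\right) = \left(496 + \frac{2}{-41}\right) \left(28^{2} - 3031\right) = \left(496 + 2 \left(- \frac{1}{41}\right)\right) \left(784 - 3031\right) = \left(496 - \frac{2}{41}\right) \left(-2247\right) = \frac{20334}{41} \left(-2247\right) = - \frac{45690498}{41}$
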